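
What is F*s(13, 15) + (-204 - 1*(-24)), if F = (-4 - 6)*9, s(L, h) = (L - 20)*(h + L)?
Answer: 17460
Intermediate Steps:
s(L, h) = (-20 + L)*(L + h)
F = -90 (F = -10*9 = -90)
F*s(13, 15) + (-204 - 1*(-24)) = -90*(13² - 20*13 - 20*15 + 13*15) + (-204 - 1*(-24)) = -90*(169 - 260 - 300 + 195) + (-204 + 24) = -90*(-196) - 180 = 17640 - 180 = 17460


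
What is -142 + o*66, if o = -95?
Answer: -6412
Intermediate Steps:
-142 + o*66 = -142 - 95*66 = -142 - 6270 = -6412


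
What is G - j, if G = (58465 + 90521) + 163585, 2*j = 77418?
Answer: 273862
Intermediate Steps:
j = 38709 (j = (1/2)*77418 = 38709)
G = 312571 (G = 148986 + 163585 = 312571)
G - j = 312571 - 1*38709 = 312571 - 38709 = 273862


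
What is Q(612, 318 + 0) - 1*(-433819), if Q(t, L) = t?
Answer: 434431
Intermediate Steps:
Q(612, 318 + 0) - 1*(-433819) = 612 - 1*(-433819) = 612 + 433819 = 434431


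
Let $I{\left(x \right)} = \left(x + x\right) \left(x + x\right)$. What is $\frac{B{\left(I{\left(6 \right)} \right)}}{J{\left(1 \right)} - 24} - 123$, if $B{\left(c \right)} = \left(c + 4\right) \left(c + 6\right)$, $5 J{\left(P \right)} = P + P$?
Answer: $- \frac{62757}{59} \approx -1063.7$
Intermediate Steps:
$J{\left(P \right)} = \frac{2 P}{5}$ ($J{\left(P \right)} = \frac{P + P}{5} = \frac{2 P}{5}$)
$I{\left(x \right)} = 4 x^{2}$ ($I{\left(x \right)} = 2 x 2 x = 4 x^{2}$)
$B{\left(c \right)} = \left(4 + c\right) \left(6 + c\right)$
$\frac{B{\left(I{\left(6 \right)} \right)}}{J{\left(1 \right)} - 24} - 123 = \frac{24 + \left(4 \cdot 6^{2}\right)^{2} + 10 \cdot 4 \cdot 6^{2}}{\frac{2}{5} \cdot 1 - 24} - 123 = \frac{24 + \left(4 \cdot 36\right)^{2} + 10 \cdot 4 \cdot 36}{\frac{2}{5} - 24} - 123 = \frac{24 + 144^{2} + 10 \cdot 144}{- \frac{118}{5}} - 123 = - \frac{5 \left(24 + 20736 + 1440\right)}{118} - 123 = \left(- \frac{5}{118}\right) 22200 - 123 = - \frac{55500}{59} - 123 = - \frac{62757}{59}$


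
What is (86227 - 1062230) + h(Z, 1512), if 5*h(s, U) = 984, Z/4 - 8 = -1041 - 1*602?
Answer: -4879031/5 ≈ -9.7581e+5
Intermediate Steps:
Z = -6540 (Z = 32 + 4*(-1041 - 1*602) = 32 + 4*(-1041 - 602) = 32 + 4*(-1643) = 32 - 6572 = -6540)
h(s, U) = 984/5 (h(s, U) = (⅕)*984 = 984/5)
(86227 - 1062230) + h(Z, 1512) = (86227 - 1062230) + 984/5 = -976003 + 984/5 = -4879031/5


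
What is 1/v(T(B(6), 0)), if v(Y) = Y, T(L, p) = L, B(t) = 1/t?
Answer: 6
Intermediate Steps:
1/v(T(B(6), 0)) = 1/(1/6) = 6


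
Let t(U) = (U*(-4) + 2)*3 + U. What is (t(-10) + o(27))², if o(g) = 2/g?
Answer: 9821956/729 ≈ 13473.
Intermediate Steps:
t(U) = 6 - 11*U (t(U) = (-4*U + 2)*3 + U = (2 - 4*U)*3 + U = (6 - 12*U) + U = 6 - 11*U)
(t(-10) + o(27))² = ((6 - 11*(-10)) + 2/27)² = ((6 + 110) + 2*(1/27))² = (116 + 2/27)² = (3134/27)² = 9821956/729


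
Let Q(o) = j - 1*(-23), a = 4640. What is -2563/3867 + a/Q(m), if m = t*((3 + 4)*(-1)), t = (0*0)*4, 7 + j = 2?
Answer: 2982791/11601 ≈ 257.11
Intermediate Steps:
j = -5 (j = -7 + 2 = -5)
t = 0 (t = 0*4 = 0)
m = 0 (m = 0*((3 + 4)*(-1)) = 0*(7*(-1)) = 0*(-7) = 0)
Q(o) = 18 (Q(o) = -5 - 1*(-23) = -5 + 23 = 18)
-2563/3867 + a/Q(m) = -2563/3867 + 4640/18 = -2563*1/3867 + 4640*(1/18) = -2563/3867 + 2320/9 = 2982791/11601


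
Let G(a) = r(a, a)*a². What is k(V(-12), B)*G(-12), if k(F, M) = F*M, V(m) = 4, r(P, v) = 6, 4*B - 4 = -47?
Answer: -37152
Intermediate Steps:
B = -43/4 (B = 1 + (¼)*(-47) = 1 - 47/4 = -43/4 ≈ -10.750)
G(a) = 6*a²
k(V(-12), B)*G(-12) = (4*(-43/4))*(6*(-12)²) = -258*144 = -43*864 = -37152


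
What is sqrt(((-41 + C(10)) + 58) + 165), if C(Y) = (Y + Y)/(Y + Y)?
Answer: sqrt(183) ≈ 13.528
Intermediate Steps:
C(Y) = 1 (C(Y) = (2*Y)/((2*Y)) = (2*Y)*(1/(2*Y)) = 1)
sqrt(((-41 + C(10)) + 58) + 165) = sqrt(((-41 + 1) + 58) + 165) = sqrt((-40 + 58) + 165) = sqrt(18 + 165) = sqrt(183)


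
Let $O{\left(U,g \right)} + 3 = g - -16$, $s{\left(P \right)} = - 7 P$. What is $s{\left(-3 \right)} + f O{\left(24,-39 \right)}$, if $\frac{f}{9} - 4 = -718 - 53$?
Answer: $179499$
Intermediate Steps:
$O{\left(U,g \right)} = 13 + g$ ($O{\left(U,g \right)} = -3 + \left(g - -16\right) = -3 + \left(g + 16\right) = -3 + \left(16 + g\right) = 13 + g$)
$f = -6903$ ($f = 36 + 9 \left(-718 - 53\right) = 36 + 9 \left(-771\right) = 36 - 6939 = -6903$)
$s{\left(-3 \right)} + f O{\left(24,-39 \right)} = \left(-7\right) \left(-3\right) - 6903 \left(13 - 39\right) = 21 - -179478 = 21 + 179478 = 179499$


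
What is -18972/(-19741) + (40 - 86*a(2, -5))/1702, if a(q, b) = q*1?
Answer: 14842266/16799591 ≈ 0.88349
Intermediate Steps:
a(q, b) = q
-18972/(-19741) + (40 - 86*a(2, -5))/1702 = -18972/(-19741) + (40 - 86*2)/1702 = -18972*(-1/19741) + (40 - 172)*(1/1702) = 18972/19741 - 132*1/1702 = 18972/19741 - 66/851 = 14842266/16799591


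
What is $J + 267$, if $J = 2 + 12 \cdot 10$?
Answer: $389$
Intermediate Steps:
$J = 122$ ($J = 2 + 120 = 122$)
$J + 267 = 122 + 267 = 389$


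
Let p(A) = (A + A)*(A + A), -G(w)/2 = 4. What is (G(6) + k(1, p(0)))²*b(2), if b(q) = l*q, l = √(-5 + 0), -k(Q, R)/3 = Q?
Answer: 242*I*√5 ≈ 541.13*I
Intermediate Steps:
G(w) = -8 (G(w) = -2*4 = -8)
p(A) = 4*A² (p(A) = (2*A)*(2*A) = 4*A²)
k(Q, R) = -3*Q
l = I*√5 (l = √(-5) = I*√5 ≈ 2.2361*I)
b(q) = I*q*√5 (b(q) = (I*√5)*q = I*q*√5)
(G(6) + k(1, p(0)))²*b(2) = (-8 - 3*1)²*(I*2*√5) = (-8 - 3)²*(2*I*√5) = (-11)²*(2*I*√5) = 121*(2*I*√5) = 242*I*√5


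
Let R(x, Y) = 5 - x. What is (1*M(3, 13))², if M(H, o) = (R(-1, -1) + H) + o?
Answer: 484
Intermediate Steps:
M(H, o) = 6 + H + o (M(H, o) = ((5 - 1*(-1)) + H) + o = ((5 + 1) + H) + o = (6 + H) + o = 6 + H + o)
(1*M(3, 13))² = (1*(6 + 3 + 13))² = (1*22)² = 22² = 484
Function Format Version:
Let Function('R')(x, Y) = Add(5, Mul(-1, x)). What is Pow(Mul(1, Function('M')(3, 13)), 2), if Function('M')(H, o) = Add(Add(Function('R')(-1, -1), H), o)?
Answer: 484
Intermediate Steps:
Function('M')(H, o) = Add(6, H, o) (Function('M')(H, o) = Add(Add(Add(5, Mul(-1, -1)), H), o) = Add(Add(Add(5, 1), H), o) = Add(Add(6, H), o) = Add(6, H, o))
Pow(Mul(1, Function('M')(3, 13)), 2) = Pow(Mul(1, Add(6, 3, 13)), 2) = Pow(Mul(1, 22), 2) = Pow(22, 2) = 484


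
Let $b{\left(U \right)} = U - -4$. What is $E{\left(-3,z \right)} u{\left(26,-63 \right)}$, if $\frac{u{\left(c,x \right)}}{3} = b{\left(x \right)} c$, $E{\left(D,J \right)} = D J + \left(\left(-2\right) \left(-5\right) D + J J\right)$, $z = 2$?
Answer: $147264$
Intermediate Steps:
$b{\left(U \right)} = 4 + U$ ($b{\left(U \right)} = U + 4 = 4 + U$)
$E{\left(D,J \right)} = J^{2} + 10 D + D J$ ($E{\left(D,J \right)} = D J + \left(10 D + J^{2}\right) = D J + \left(J^{2} + 10 D\right) = J^{2} + 10 D + D J$)
$u{\left(c,x \right)} = 3 c \left(4 + x\right)$ ($u{\left(c,x \right)} = 3 \left(4 + x\right) c = 3 c \left(4 + x\right)$)
$E{\left(-3,z \right)} u{\left(26,-63 \right)} = \left(2^{2} + 10 \left(-3\right) - 6\right) 3 \cdot 26 \left(4 - 63\right) = \left(4 - 30 - 6\right) 3 \cdot 26 \left(-59\right) = \left(-32\right) \left(-4602\right) = 147264$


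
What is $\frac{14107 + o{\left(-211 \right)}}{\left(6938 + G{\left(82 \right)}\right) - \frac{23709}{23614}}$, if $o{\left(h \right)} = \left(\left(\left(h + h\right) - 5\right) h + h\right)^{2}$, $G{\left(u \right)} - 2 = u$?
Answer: $\frac{190789480730242}{165793799} \approx 1.1508 \cdot 10^{6}$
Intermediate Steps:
$G{\left(u \right)} = 2 + u$
$o{\left(h \right)} = \left(h + h \left(-5 + 2 h\right)\right)^{2}$ ($o{\left(h \right)} = \left(\left(2 h - 5\right) h + h\right)^{2} = \left(\left(-5 + 2 h\right) h + h\right)^{2} = \left(h \left(-5 + 2 h\right) + h\right)^{2} = \left(h + h \left(-5 + 2 h\right)\right)^{2}$)
$\frac{14107 + o{\left(-211 \right)}}{\left(6938 + G{\left(82 \right)}\right) - \frac{23709}{23614}} = \frac{14107 + 4 \left(-211\right)^{2} \left(-2 - 211\right)^{2}}{\left(6938 + \left(2 + 82\right)\right) - \frac{23709}{23614}} = \frac{14107 + 4 \cdot 44521 \left(-213\right)^{2}}{\left(6938 + 84\right) - \frac{23709}{23614}} = \frac{14107 + 4 \cdot 44521 \cdot 45369}{7022 - \frac{23709}{23614}} = \frac{14107 + 8079492996}{\frac{165793799}{23614}} = 8079507103 \cdot \frac{23614}{165793799} = \frac{190789480730242}{165793799}$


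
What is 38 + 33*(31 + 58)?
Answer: 2975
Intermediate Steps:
38 + 33*(31 + 58) = 38 + 33*89 = 38 + 2937 = 2975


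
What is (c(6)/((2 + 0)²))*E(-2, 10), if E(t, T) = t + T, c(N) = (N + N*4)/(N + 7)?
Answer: 60/13 ≈ 4.6154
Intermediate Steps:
c(N) = 5*N/(7 + N) (c(N) = (N + 4*N)/(7 + N) = (5*N)/(7 + N) = 5*N/(7 + N))
E(t, T) = T + t
(c(6)/((2 + 0)²))*E(-2, 10) = ((5*6/(7 + 6))/((2 + 0)²))*(10 - 2) = ((5*6/13)/(2²))*8 = ((5*6*(1/13))/4)*8 = ((30/13)*(¼))*8 = (15/26)*8 = 60/13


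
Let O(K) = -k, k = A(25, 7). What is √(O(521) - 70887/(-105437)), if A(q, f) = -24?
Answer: 5*√10971247035/105437 ≈ 4.9671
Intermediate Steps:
k = -24
O(K) = 24 (O(K) = -1*(-24) = 24)
√(O(521) - 70887/(-105437)) = √(24 - 70887/(-105437)) = √(24 - 70887*(-1/105437)) = √(24 + 70887/105437) = √(2601375/105437) = 5*√10971247035/105437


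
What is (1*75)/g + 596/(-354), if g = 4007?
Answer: -1180811/709239 ≈ -1.6649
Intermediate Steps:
(1*75)/g + 596/(-354) = (1*75)/4007 + 596/(-354) = 75*(1/4007) + 596*(-1/354) = 75/4007 - 298/177 = -1180811/709239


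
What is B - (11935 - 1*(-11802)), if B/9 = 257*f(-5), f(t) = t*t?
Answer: 34088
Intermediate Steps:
f(t) = t²
B = 57825 (B = 9*(257*(-5)²) = 9*(257*25) = 9*6425 = 57825)
B - (11935 - 1*(-11802)) = 57825 - (11935 - 1*(-11802)) = 57825 - (11935 + 11802) = 57825 - 1*23737 = 57825 - 23737 = 34088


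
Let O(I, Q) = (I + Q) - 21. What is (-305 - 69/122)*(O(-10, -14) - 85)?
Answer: 2423135/61 ≈ 39724.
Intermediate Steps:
O(I, Q) = -21 + I + Q
(-305 - 69/122)*(O(-10, -14) - 85) = (-305 - 69/122)*((-21 - 10 - 14) - 85) = (-305 - 69*1/122)*(-45 - 85) = (-305 - 69/122)*(-130) = -37279/122*(-130) = 2423135/61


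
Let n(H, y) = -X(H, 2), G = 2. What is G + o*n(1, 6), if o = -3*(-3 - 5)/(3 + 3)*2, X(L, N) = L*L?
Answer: -6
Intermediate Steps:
X(L, N) = L²
n(H, y) = -H²
o = 8 (o = -(-24)/6*2 = -3*(-4/3)*2 = 4*2 = 8)
G + o*n(1, 6) = 2 + 8*(-1*1²) = 2 + 8*(-1*1) = 2 + 8*(-1) = 2 - 8 = -6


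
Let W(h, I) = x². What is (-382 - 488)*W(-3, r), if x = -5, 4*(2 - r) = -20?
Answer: -21750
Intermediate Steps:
r = 7 (r = 2 - ¼*(-20) = 2 + 5 = 7)
W(h, I) = 25 (W(h, I) = (-5)² = 25)
(-382 - 488)*W(-3, r) = (-382 - 488)*25 = -870*25 = -21750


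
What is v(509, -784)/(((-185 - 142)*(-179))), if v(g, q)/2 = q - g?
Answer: -862/19511 ≈ -0.044180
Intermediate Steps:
v(g, q) = -2*g + 2*q (v(g, q) = 2*(q - g) = -2*g + 2*q)
v(509, -784)/(((-185 - 142)*(-179))) = (-2*509 + 2*(-784))/(((-185 - 142)*(-179))) = (-1018 - 1568)/((-327*(-179))) = -2586/58533 = -2586*1/58533 = -862/19511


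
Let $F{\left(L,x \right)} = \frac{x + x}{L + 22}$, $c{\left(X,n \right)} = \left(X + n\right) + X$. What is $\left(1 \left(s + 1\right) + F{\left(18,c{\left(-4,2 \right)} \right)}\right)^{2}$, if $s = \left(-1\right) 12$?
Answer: $\frac{12769}{100} \approx 127.69$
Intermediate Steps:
$c{\left(X,n \right)} = n + 2 X$
$s = -12$
$F{\left(L,x \right)} = \frac{2 x}{22 + L}$
$\left(1 \left(s + 1\right) + F{\left(18,c{\left(-4,2 \right)} \right)}\right)^{2} = \left(1 \left(-12 + 1\right) + \frac{2 \left(2 + 2 \left(-4\right)\right)}{22 + 18}\right)^{2} = \left(1 \left(-11\right) + \frac{2 \left(2 - 8\right)}{40}\right)^{2} = \left(-11 + 2 \left(-6\right) \frac{1}{40}\right)^{2} = \left(-11 - \frac{3}{10}\right)^{2} = \left(- \frac{113}{10}\right)^{2} = \frac{12769}{100}$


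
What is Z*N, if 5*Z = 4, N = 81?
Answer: 324/5 ≈ 64.800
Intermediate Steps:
Z = 4/5 (Z = (1/5)*4 = 4/5 ≈ 0.80000)
Z*N = (4/5)*81 = 324/5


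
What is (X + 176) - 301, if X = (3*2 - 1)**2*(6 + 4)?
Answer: 125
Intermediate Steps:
X = 250 (X = (6 - 1)**2*10 = 5**2*10 = 25*10 = 250)
(X + 176) - 301 = (250 + 176) - 301 = 426 - 301 = 125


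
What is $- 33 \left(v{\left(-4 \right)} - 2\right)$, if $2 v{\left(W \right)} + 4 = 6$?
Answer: $33$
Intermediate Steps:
$v{\left(W \right)} = 1$ ($v{\left(W \right)} = -2 + \frac{1}{2} \cdot 6 = -2 + 3 = 1$)
$- 33 \left(v{\left(-4 \right)} - 2\right) = - 33 \left(1 - 2\right) = \left(-33\right) \left(-1\right) = 33$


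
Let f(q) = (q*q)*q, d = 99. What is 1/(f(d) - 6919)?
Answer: 1/963380 ≈ 1.0380e-6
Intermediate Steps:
f(q) = q³ (f(q) = q²*q = q³)
1/(f(d) - 6919) = 1/(99³ - 6919) = 1/(970299 - 6919) = 1/963380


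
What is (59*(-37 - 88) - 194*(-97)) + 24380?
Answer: 35823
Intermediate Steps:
(59*(-37 - 88) - 194*(-97)) + 24380 = (59*(-125) + 18818) + 24380 = (-7375 + 18818) + 24380 = 11443 + 24380 = 35823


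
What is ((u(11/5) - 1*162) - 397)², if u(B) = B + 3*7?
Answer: 7177041/25 ≈ 2.8708e+5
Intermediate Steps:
u(B) = 21 + B (u(B) = B + 21 = 21 + B)
((u(11/5) - 1*162) - 397)² = (((21 + 11/5) - 1*162) - 397)² = (((21 + 11*(⅕)) - 162) - 397)² = (((21 + 11/5) - 162) - 397)² = ((116/5 - 162) - 397)² = (-694/5 - 397)² = (-2679/5)² = 7177041/25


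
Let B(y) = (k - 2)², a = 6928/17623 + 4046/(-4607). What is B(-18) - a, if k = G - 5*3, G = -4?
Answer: 2108459139/4775833 ≈ 441.48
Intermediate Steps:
k = -19 (k = -4 - 5*3 = -4 - 15 = -19)
a = -2316786/4775833 (a = 6928*(1/17623) + 4046*(-1/4607) = 6928/17623 - 238/271 = -2316786/4775833 ≈ -0.48511)
B(y) = 441 (B(y) = (-19 - 2)² = (-21)² = 441)
B(-18) - a = 441 - 1*(-2316786/4775833) = 441 + 2316786/4775833 = 2108459139/4775833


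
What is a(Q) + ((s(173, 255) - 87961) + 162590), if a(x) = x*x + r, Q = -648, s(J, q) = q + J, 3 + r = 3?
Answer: 494961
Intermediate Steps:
r = 0 (r = -3 + 3 = 0)
s(J, q) = J + q
a(x) = x² (a(x) = x*x + 0 = x² + 0 = x²)
a(Q) + ((s(173, 255) - 87961) + 162590) = (-648)² + (((173 + 255) - 87961) + 162590) = 419904 + ((428 - 87961) + 162590) = 419904 + (-87533 + 162590) = 419904 + 75057 = 494961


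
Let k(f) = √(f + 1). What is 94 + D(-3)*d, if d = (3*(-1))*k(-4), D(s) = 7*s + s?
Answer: 94 + 72*I*√3 ≈ 94.0 + 124.71*I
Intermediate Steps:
D(s) = 8*s
k(f) = √(1 + f)
d = -3*I*√3 (d = (3*(-1))*√(1 - 4) = -3*I*√3 ≈ -5.1962*I)
94 + D(-3)*d = 94 + (8*(-3))*(-3*I*√3) = 94 - (-72)*I*√3 = 94 + 72*I*√3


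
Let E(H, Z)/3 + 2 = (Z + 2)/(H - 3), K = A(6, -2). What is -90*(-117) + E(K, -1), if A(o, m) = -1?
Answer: 42093/4 ≈ 10523.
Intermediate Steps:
K = -1
E(H, Z) = -6 + 3*(2 + Z)/(-3 + H) (E(H, Z) = -6 + 3*((Z + 2)/(H - 3)) = -6 + 3*((2 + Z)/(-3 + H)) = -6 + 3*(2 + Z)/(-3 + H))
-90*(-117) + E(K, -1) = -90*(-117) + 3*(8 - 1 - 2*(-1))/(-3 - 1) = 10530 + 3*(8 - 1 + 2)/(-4) = 10530 + 3*(-¼)*9 = 10530 - 27/4 = 42093/4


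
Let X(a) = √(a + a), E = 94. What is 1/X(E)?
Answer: √47/94 ≈ 0.072932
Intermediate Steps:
X(a) = √2*√a (X(a) = √(2*a) = √2*√a)
1/X(E) = 1/(√2*√94) = 1/(2*√47) = √47/94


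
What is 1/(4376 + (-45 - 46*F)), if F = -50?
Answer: 1/6631 ≈ 0.00015081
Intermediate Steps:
1/(4376 + (-45 - 46*F)) = 1/(4376 + (-45 - 46*(-50))) = 1/(4376 + (-45 + 2300)) = 1/(4376 + 2255) = 1/6631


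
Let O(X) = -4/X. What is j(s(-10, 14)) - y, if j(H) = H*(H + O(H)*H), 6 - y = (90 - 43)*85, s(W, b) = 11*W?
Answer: 16529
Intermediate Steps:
y = -3989 (y = 6 - (90 - 43)*85 = 6 - 47*85 = 6 - 1*3995 = 6 - 3995 = -3989)
j(H) = H*(-4 + H) (j(H) = H*(H + (-4/H)*H) = H*(H - 4) = H*(-4 + H))
j(s(-10, 14)) - y = (11*(-10))*(-4 + 11*(-10)) - 1*(-3989) = -110*(-4 - 110) + 3989 = -110*(-114) + 3989 = 12540 + 3989 = 16529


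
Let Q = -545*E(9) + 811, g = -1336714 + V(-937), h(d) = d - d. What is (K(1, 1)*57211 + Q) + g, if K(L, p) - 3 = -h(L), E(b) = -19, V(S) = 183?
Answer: -1153732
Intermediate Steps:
h(d) = 0
K(L, p) = 3 (K(L, p) = 3 - 1*0 = 3 + 0 = 3)
g = -1336531 (g = -1336714 + 183 = -1336531)
Q = 11166 (Q = -545*(-19) + 811 = 10355 + 811 = 11166)
(K(1, 1)*57211 + Q) + g = (3*57211 + 11166) - 1336531 = (171633 + 11166) - 1336531 = 182799 - 1336531 = -1153732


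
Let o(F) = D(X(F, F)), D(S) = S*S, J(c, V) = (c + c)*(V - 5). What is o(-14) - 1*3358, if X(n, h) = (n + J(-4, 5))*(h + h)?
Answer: 150306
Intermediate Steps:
J(c, V) = 2*c*(-5 + V) (J(c, V) = (2*c)*(-5 + V) = 2*c*(-5 + V))
X(n, h) = 2*h*n (X(n, h) = (n + 2*(-4)*(-5 + 5))*(h + h) = (n + 2*(-4)*0)*(2*h) = (n + 0)*(2*h) = n*(2*h) = 2*h*n)
D(S) = S**2
o(F) = 4*F**4 (o(F) = (2*F*F)**2 = (2*F**2)**2 = 4*F**4)
o(-14) - 1*3358 = 4*(-14)**4 - 1*3358 = 4*38416 - 3358 = 153664 - 3358 = 150306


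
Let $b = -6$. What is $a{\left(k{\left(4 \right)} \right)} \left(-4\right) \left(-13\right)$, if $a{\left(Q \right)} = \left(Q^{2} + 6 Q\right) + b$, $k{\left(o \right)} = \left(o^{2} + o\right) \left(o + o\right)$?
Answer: $1380808$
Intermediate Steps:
$k{\left(o \right)} = 2 o \left(o + o^{2}\right)$ ($k{\left(o \right)} = \left(o + o^{2}\right) 2 o = 2 o \left(o + o^{2}\right)$)
$a{\left(Q \right)} = -6 + Q^{2} + 6 Q$ ($a{\left(Q \right)} = \left(Q^{2} + 6 Q\right) - 6 = -6 + Q^{2} + 6 Q$)
$a{\left(k{\left(4 \right)} \right)} \left(-4\right) \left(-13\right) = \left(-6 + \left(2 \cdot 4^{2} \left(1 + 4\right)\right)^{2} + 6 \cdot 2 \cdot 4^{2} \left(1 + 4\right)\right) \left(-4\right) \left(-13\right) = \left(-6 + \left(2 \cdot 16 \cdot 5\right)^{2} + 6 \cdot 2 \cdot 16 \cdot 5\right) \left(-4\right) \left(-13\right) = \left(-6 + 160^{2} + 6 \cdot 160\right) \left(-4\right) \left(-13\right) = \left(-6 + 25600 + 960\right) \left(-4\right) \left(-13\right) = 26554 \left(-4\right) \left(-13\right) = \left(-106216\right) \left(-13\right) = 1380808$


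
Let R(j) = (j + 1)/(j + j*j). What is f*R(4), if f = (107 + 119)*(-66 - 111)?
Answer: -20001/2 ≈ -10001.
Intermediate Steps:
R(j) = (1 + j)/(j + j²)
f = -40002 (f = 226*(-177) = -40002)
f*R(4) = -40002/4 = -40002*¼ = -20001/2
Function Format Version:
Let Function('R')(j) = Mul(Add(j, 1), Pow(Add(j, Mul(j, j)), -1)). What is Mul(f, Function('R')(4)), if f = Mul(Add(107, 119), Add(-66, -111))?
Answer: Rational(-20001, 2) ≈ -10001.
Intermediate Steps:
Function('R')(j) = Mul(Pow(Add(j, Pow(j, 2)), -1), Add(1, j)) (Function('R')(j) = Mul(Add(1, j), Pow(Add(j, Pow(j, 2)), -1)) = Mul(Pow(Add(j, Pow(j, 2)), -1), Add(1, j)))
f = -40002 (f = Mul(226, -177) = -40002)
Mul(f, Function('R')(4)) = Mul(-40002, Pow(4, -1)) = Mul(-40002, Rational(1, 4)) = Rational(-20001, 2)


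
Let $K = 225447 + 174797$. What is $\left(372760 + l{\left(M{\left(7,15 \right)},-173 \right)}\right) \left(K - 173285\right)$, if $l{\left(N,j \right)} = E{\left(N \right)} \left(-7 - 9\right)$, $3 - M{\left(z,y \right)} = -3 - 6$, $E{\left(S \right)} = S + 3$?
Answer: $84546766680$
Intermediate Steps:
$E{\left(S \right)} = 3 + S$
$M{\left(z,y \right)} = 12$ ($M{\left(z,y \right)} = 3 - \left(-3 - 6\right) = 3 - -9 = 3 + 9 = 12$)
$l{\left(N,j \right)} = -48 - 16 N$ ($l{\left(N,j \right)} = \left(3 + N\right) \left(-7 - 9\right) = \left(3 + N\right) \left(-16\right) = -48 - 16 N$)
$K = 400244$
$\left(372760 + l{\left(M{\left(7,15 \right)},-173 \right)}\right) \left(K - 173285\right) = \left(372760 - 240\right) \left(400244 - 173285\right) = \left(372760 - 240\right) 226959 = 372520 \cdot 226959 = 84546766680$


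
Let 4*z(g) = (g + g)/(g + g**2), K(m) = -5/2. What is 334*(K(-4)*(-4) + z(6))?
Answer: 23547/7 ≈ 3363.9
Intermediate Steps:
K(m) = -5/2 (K(m) = -5*1/2 = -5/2)
z(g) = g/(2*(g + g**2)) (z(g) = ((g + g)/(g + g**2))/4 = ((2*g)/(g + g**2))/4 = (2*g/(g + g**2))/4 = g/(2*(g + g**2)))
334*(K(-4)*(-4) + z(6)) = 334*(-5/2*(-4) + 1/(2*(1 + 6))) = 334*(10 + (1/2)/7) = 334*(10 + (1/2)*(1/7)) = 334*(10 + 1/14) = 334*(141/14) = 23547/7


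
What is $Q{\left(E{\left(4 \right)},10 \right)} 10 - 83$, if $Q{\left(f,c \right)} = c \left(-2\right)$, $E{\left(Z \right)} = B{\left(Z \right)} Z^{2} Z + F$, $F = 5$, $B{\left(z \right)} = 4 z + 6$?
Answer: $-283$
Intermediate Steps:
$B{\left(z \right)} = 6 + 4 z$
$E{\left(Z \right)} = 5 + Z^{3} \left(6 + 4 Z\right)$ ($E{\left(Z \right)} = \left(6 + 4 Z\right) Z^{2} Z + 5 = Z^{2} \left(6 + 4 Z\right) Z + 5 = Z^{3} \left(6 + 4 Z\right) + 5 = 5 + Z^{3} \left(6 + 4 Z\right)$)
$Q{\left(f,c \right)} = - 2 c$
$Q{\left(E{\left(4 \right)},10 \right)} 10 - 83 = \left(-2\right) 10 \cdot 10 - 83 = \left(-20\right) 10 - 83 = -200 - 83 = -283$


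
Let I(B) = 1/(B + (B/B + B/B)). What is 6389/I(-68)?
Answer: -421674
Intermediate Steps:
I(B) = 1/(2 + B) (I(B) = 1/(B + (1 + 1)) = 1/(B + 2) = 1/(2 + B))
6389/I(-68) = 6389/(1/(2 - 68)) = 6389/(1/(-66)) = 6389/(-1/66) = 6389*(-66) = -421674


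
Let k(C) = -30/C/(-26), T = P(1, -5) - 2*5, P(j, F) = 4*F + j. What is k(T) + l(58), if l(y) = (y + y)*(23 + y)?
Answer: 3542277/377 ≈ 9396.0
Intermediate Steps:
P(j, F) = j + 4*F
l(y) = 2*y*(23 + y) (l(y) = (2*y)*(23 + y) = 2*y*(23 + y))
T = -29 (T = (1 + 4*(-5)) - 2*5 = (1 - 20) - 10 = -19 - 10 = -29)
k(C) = 15/(13*C) (k(C) = -30/C*(-1/26) = 15/(13*C))
k(T) + l(58) = (15/13)/(-29) + 2*58*(23 + 58) = (15/13)*(-1/29) + 2*58*81 = -15/377 + 9396 = 3542277/377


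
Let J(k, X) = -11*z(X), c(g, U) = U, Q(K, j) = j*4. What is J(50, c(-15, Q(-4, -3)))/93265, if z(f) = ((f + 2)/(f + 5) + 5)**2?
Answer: -4455/913997 ≈ -0.0048742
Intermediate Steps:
Q(K, j) = 4*j
z(f) = (5 + (2 + f)/(5 + f))**2 (z(f) = ((2 + f)/(5 + f) + 5)**2 = (5 + (2 + f)/(5 + f))**2)
J(k, X) = -99*(9 + 2*X)**2/(5 + X)**2
J(50, c(-15, Q(-4, -3)))/93265 = -99*(9 + 2*(4*(-3)))**2/(5 + 4*(-3))**2/93265 = -99*(9 + 2*(-12))**2/(5 - 12)**2*(1/93265) = -99*(9 - 24)**2/(-7)**2*(1/93265) = -99*1/49*(-15)**2*(1/93265) = -99*1/49*225*(1/93265) = -22275/49*1/93265 = -4455/913997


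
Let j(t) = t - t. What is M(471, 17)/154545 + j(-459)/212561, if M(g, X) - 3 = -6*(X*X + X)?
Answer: -611/51515 ≈ -0.011861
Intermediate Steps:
M(g, X) = 3 - 6*X - 6*X**2 (M(g, X) = 3 - 6*(X*X + X) = 3 - 6*(X**2 + X) = 3 - 6*(X + X**2) = 3 + (-6*X - 6*X**2) = 3 - 6*X - 6*X**2)
j(t) = 0
M(471, 17)/154545 + j(-459)/212561 = (3 - 6*17 - 6*17**2)/154545 + 0/212561 = (3 - 102 - 6*289)*(1/154545) + 0*(1/212561) = (3 - 102 - 1734)*(1/154545) + 0 = -1833*1/154545 + 0 = -611/51515 + 0 = -611/51515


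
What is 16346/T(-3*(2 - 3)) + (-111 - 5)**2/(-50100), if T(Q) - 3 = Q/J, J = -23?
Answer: 71343211/12525 ≈ 5696.1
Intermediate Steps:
T(Q) = 3 - Q/23 (T(Q) = 3 + Q/(-23) = 3 + Q*(-1/23) = 3 - Q/23)
16346/T(-3*(2 - 3)) + (-111 - 5)**2/(-50100) = 16346/(3 - (-3)*(2 - 3)/23) + (-111 - 5)**2/(-50100) = 16346/(3 - (-3)*(-1)/23) + (-116)**2*(-1/50100) = 16346/(3 - 1/23*3) + 13456*(-1/50100) = 16346/(3 - 3/23) - 3364/12525 = 16346/(66/23) - 3364/12525 = 16346*(23/66) - 3364/12525 = 17089/3 - 3364/12525 = 71343211/12525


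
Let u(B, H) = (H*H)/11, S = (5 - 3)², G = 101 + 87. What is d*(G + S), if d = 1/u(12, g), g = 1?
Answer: 2112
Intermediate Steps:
G = 188
S = 4 (S = 2² = 4)
u(B, H) = H²/11 (u(B, H) = H²*(1/11) = H²/11)
d = 11 (d = 1/((1/11)*1²) = 1/((1/11)*1) = 1/(1/11) = 11)
d*(G + S) = 11*(188 + 4) = 11*192 = 2112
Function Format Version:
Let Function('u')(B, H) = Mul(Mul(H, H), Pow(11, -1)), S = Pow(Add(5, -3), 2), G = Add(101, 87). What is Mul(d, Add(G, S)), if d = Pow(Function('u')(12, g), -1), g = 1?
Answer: 2112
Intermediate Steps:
G = 188
S = 4 (S = Pow(2, 2) = 4)
Function('u')(B, H) = Mul(Rational(1, 11), Pow(H, 2)) (Function('u')(B, H) = Mul(Pow(H, 2), Rational(1, 11)) = Mul(Rational(1, 11), Pow(H, 2)))
d = 11 (d = Pow(Mul(Rational(1, 11), Pow(1, 2)), -1) = Pow(Mul(Rational(1, 11), 1), -1) = Pow(Rational(1, 11), -1) = 11)
Mul(d, Add(G, S)) = Mul(11, Add(188, 4)) = Mul(11, 192) = 2112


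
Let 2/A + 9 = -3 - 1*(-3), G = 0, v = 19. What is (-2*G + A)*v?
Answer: -38/9 ≈ -4.2222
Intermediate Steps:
A = -2/9 (A = 2/(-9 + (-3 - 1*(-3))) = 2/(-9 + (-3 + 3)) = 2/(-9 + 0) = 2/(-9) = 2*(-1/9) = -2/9 ≈ -0.22222)
(-2*G + A)*v = (-2*0 - 2/9)*19 = (0 - 2/9)*19 = -2/9*19 = -38/9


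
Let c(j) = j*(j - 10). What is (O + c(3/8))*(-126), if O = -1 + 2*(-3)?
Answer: 42777/32 ≈ 1336.8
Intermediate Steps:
O = -7 (O = -1 - 6 = -7)
c(j) = j*(-10 + j)
(O + c(3/8))*(-126) = (-7 + (3/8)*(-10 + 3/8))*(-126) = (-7 + (3*(⅛))*(-10 + 3*(⅛)))*(-126) = (-7 + 3*(-10 + 3/8)/8)*(-126) = (-7 + (3/8)*(-77/8))*(-126) = (-7 - 231/64)*(-126) = -679/64*(-126) = 42777/32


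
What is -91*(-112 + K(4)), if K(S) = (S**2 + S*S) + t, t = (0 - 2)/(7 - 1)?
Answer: 21931/3 ≈ 7310.3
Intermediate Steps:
t = -1/3 (t = -2/6 = -2*1/6 = -1/3 ≈ -0.33333)
K(S) = -1/3 + 2*S**2 (K(S) = (S**2 + S*S) - 1/3 = (S**2 + S**2) - 1/3 = 2*S**2 - 1/3 = -1/3 + 2*S**2)
-91*(-112 + K(4)) = -91*(-112 + (-1/3 + 2*4**2)) = -91*(-112 + (-1/3 + 2*16)) = -91*(-112 + (-1/3 + 32)) = -91*(-112 + 95/3) = -91*(-241/3) = 21931/3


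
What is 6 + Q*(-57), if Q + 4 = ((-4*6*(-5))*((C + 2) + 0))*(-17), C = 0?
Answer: 232794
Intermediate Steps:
Q = -4084 (Q = -4 + ((-4*6*(-5))*((0 + 2) + 0))*(-17) = -4 + ((-24*(-5))*(2 + 0))*(-17) = -4 + (120*2)*(-17) = -4 + 240*(-17) = -4 - 4080 = -4084)
6 + Q*(-57) = 6 - 4084*(-57) = 6 + 232788 = 232794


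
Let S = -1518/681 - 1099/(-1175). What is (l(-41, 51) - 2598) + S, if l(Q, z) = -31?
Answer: -701565102/266725 ≈ -2630.3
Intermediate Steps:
S = -345077/266725 (S = -1518*1/681 - 1099*(-1/1175) = -506/227 + 1099/1175 = -345077/266725 ≈ -1.2938)
(l(-41, 51) - 2598) + S = (-31 - 2598) - 345077/266725 = -2629 - 345077/266725 = -701565102/266725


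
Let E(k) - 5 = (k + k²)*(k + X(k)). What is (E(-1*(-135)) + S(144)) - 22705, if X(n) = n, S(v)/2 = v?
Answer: 4934788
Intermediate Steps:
S(v) = 2*v
E(k) = 5 + 2*k*(k + k²) (E(k) = 5 + (k + k²)*(k + k) = 5 + (k + k²)*(2*k) = 5 + 2*k*(k + k²))
(E(-1*(-135)) + S(144)) - 22705 = ((5 + 2*(-1*(-135))² + 2*(-1*(-135))³) + 2*144) - 22705 = ((5 + 2*135² + 2*135³) + 288) - 22705 = ((5 + 2*18225 + 2*2460375) + 288) - 22705 = ((5 + 36450 + 4920750) + 288) - 22705 = (4957205 + 288) - 22705 = 4957493 - 22705 = 4934788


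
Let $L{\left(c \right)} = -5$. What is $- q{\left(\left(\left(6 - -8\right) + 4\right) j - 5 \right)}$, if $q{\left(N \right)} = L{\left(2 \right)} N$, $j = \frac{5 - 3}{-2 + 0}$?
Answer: $-115$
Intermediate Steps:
$j = -1$ ($j = \frac{2}{-2} = 2 \left(- \frac{1}{2}\right) = -1$)
$q{\left(N \right)} = - 5 N$
$- q{\left(\left(\left(6 - -8\right) + 4\right) j - 5 \right)} = - \left(-5\right) \left(\left(\left(6 - -8\right) + 4\right) \left(-1\right) - 5\right) = - \left(-5\right) \left(\left(\left(6 + 8\right) + 4\right) \left(-1\right) - 5\right) = - \left(-5\right) \left(\left(14 + 4\right) \left(-1\right) - 5\right) = - \left(-5\right) \left(18 \left(-1\right) - 5\right) = - \left(-5\right) \left(-18 - 5\right) = - \left(-5\right) \left(-23\right) = \left(-1\right) 115 = -115$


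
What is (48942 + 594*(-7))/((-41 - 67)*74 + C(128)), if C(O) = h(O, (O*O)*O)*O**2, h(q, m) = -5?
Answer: -5598/11239 ≈ -0.49809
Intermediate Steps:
C(O) = -5*O**2
(48942 + 594*(-7))/((-41 - 67)*74 + C(128)) = (48942 + 594*(-7))/((-41 - 67)*74 - 5*128**2) = (48942 - 4158)/(-108*74 - 5*16384) = 44784/(-7992 - 81920) = 44784/(-89912) = 44784*(-1/89912) = -5598/11239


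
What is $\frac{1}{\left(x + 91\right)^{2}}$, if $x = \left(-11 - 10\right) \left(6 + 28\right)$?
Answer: $\frac{1}{388129} \approx 2.5765 \cdot 10^{-6}$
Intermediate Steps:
$x = -714$ ($x = \left(-21\right) 34 = -714$)
$\frac{1}{\left(x + 91\right)^{2}} = \frac{1}{\left(-714 + 91\right)^{2}} = \frac{1}{\left(-623\right)^{2}} = \frac{1}{388129}$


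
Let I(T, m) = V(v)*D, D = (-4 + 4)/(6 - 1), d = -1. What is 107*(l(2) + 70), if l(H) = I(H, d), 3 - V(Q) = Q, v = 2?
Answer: 7490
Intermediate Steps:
V(Q) = 3 - Q
D = 0 (D = 0/5 = 0*(1/5) = 0)
I(T, m) = 0 (I(T, m) = (3 - 1*2)*0 = (3 - 2)*0 = 1*0 = 0)
l(H) = 0
107*(l(2) + 70) = 107*(0 + 70) = 107*70 = 7490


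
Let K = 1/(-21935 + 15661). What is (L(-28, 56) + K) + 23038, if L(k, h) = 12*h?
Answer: 148756539/6274 ≈ 23710.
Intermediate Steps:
K = -1/6274 (K = 1/(-6274) = -1/6274 ≈ -0.00015939)
(L(-28, 56) + K) + 23038 = (12*56 - 1/6274) + 23038 = (672 - 1/6274) + 23038 = 4216127/6274 + 23038 = 148756539/6274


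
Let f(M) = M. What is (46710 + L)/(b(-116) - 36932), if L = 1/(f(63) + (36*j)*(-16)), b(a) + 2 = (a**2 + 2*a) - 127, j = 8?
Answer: -212296949/108339165 ≈ -1.9596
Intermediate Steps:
b(a) = -129 + a**2 + 2*a (b(a) = -2 + ((a**2 + 2*a) - 127) = -2 + (-127 + a**2 + 2*a) = -129 + a**2 + 2*a)
L = -1/4545 (L = 1/(63 + (36*8)*(-16)) = 1/(63 + 288*(-16)) = 1/(63 - 4608) = 1/(-4545) = -1/4545 ≈ -0.00022002)
(46710 + L)/(b(-116) - 36932) = (46710 - 1/4545)/((-129 + (-116)**2 + 2*(-116)) - 36932) = 212296949/(4545*((-129 + 13456 - 232) - 36932)) = 212296949/(4545*(13095 - 36932)) = (212296949/4545)/(-23837) = (212296949/4545)*(-1/23837) = -212296949/108339165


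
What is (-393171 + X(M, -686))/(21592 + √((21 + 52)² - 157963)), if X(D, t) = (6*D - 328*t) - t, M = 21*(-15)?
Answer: -1828486132/233183549 + 169367*I*√152634/466367098 ≈ -7.8414 + 0.14188*I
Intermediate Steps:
M = -315
X(D, t) = -329*t + 6*D (X(D, t) = (-328*t + 6*D) - t = -329*t + 6*D)
(-393171 + X(M, -686))/(21592 + √((21 + 52)² - 157963)) = (-393171 + (-329*(-686) + 6*(-315)))/(21592 + √((21 + 52)² - 157963)) = (-393171 + (225694 - 1890))/(21592 + √(73² - 157963)) = (-393171 + 223804)/(21592 + √(5329 - 157963)) = -169367/(21592 + √(-152634)) = -169367/(21592 + I*√152634)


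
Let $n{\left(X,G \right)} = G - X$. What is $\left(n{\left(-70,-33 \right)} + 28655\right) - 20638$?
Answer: $8054$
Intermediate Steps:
$\left(n{\left(-70,-33 \right)} + 28655\right) - 20638 = \left(\left(-33 - -70\right) + 28655\right) - 20638 = \left(\left(-33 + 70\right) + 28655\right) - 20638 = \left(37 + 28655\right) - 20638 = 28692 - 20638 = 8054$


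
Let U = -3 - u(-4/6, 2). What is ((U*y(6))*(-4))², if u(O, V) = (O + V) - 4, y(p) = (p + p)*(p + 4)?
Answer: 25600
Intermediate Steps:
y(p) = 2*p*(4 + p) (y(p) = (2*p)*(4 + p) = 2*p*(4 + p))
u(O, V) = -4 + O + V
U = -⅓ (U = -3 - (-4 - 4/6 + 2) = -3 - (-4 - 4*⅙ + 2) = -3 - (-4 - ⅔ + 2) = -3 - 1*(-8/3) = -3 + 8/3 = -⅓ ≈ -0.33333)
((U*y(6))*(-4))² = (-2*6*(4 + 6)/3*(-4))² = (-2*6*10/3*(-4))² = (-⅓*120*(-4))² = (-40*(-4))² = 160² = 25600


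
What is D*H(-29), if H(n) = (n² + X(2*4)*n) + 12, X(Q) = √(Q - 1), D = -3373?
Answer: -2877169 + 97817*√7 ≈ -2.6184e+6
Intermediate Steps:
X(Q) = √(-1 + Q)
H(n) = 12 + n² + n*√7 (H(n) = (n² + √(-1 + 2*4)*n) + 12 = (n² + √(-1 + 8)*n) + 12 = (n² + √7*n) + 12 = (n² + n*√7) + 12 = 12 + n² + n*√7)
D*H(-29) = -3373*(12 + (-29)² - 29*√7) = -3373*(12 + 841 - 29*√7) = -3373*(853 - 29*√7) = -2877169 + 97817*√7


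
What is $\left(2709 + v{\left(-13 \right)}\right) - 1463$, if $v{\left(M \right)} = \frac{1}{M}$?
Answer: $\frac{16197}{13} \approx 1245.9$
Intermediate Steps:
$\left(2709 + v{\left(-13 \right)}\right) - 1463 = \left(2709 + \frac{1}{-13}\right) - 1463 = \left(2709 - \frac{1}{13}\right) - 1463 = \frac{35216}{13} - 1463 = \frac{16197}{13}$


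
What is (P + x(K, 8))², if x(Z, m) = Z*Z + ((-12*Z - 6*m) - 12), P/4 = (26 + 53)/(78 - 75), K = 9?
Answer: 3025/9 ≈ 336.11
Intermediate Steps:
P = 316/3 (P = 4*((26 + 53)/(78 - 75)) = 4*(79/3) = 316/3 ≈ 105.33)
x(Z, m) = -12 + Z² - 12*Z - 6*m (x(Z, m) = Z² + (-12 - 12*Z - 6*m) = -12 + Z² - 12*Z - 6*m)
(P + x(K, 8))² = (316/3 + (-12 + 9² - 12*9 - 6*8))² = (316/3 + (-12 + 81 - 108 - 48))² = (316/3 - 87)² = (55/3)² = 3025/9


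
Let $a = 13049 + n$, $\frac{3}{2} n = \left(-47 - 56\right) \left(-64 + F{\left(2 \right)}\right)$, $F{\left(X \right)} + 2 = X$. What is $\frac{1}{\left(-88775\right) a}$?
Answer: $- \frac{3}{4645684525} \approx -6.4576 \cdot 10^{-10}$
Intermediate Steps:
$F{\left(X \right)} = -2 + X$
$n = \frac{13184}{3}$ ($n = \frac{2 \left(-47 - 56\right) \left(-64 + \left(-2 + 2\right)\right)}{3} = \frac{2 \left(-47 - 56\right) \left(-64 + 0\right)}{3} = \frac{2 \left(\left(-103\right) \left(-64\right)\right)}{3} = \frac{2}{3} \cdot 6592 = \frac{13184}{3} \approx 4394.7$)
$a = \frac{52331}{3}$ ($a = 13049 + \frac{13184}{3} = \frac{52331}{3} \approx 17444.0$)
$\frac{1}{\left(-88775\right) a} = \frac{1}{\left(-88775\right) \frac{52331}{3}} = \left(- \frac{1}{88775}\right) \frac{3}{52331} = - \frac{3}{4645684525}$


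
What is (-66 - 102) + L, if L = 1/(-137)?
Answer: -23017/137 ≈ -168.01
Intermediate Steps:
L = -1/137 ≈ -0.0072993
(-66 - 102) + L = (-66 - 102) - 1/137 = -168 - 1/137 = -23017/137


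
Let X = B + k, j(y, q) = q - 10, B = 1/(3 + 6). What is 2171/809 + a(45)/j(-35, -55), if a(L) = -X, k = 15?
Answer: 1380059/473265 ≈ 2.9160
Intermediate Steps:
B = ⅑ (B = 1/9 = ⅑ ≈ 0.11111)
j(y, q) = -10 + q
X = 136/9 (X = ⅑ + 15 = 136/9 ≈ 15.111)
a(L) = -136/9 (a(L) = -1*136/9 = -136/9)
2171/809 + a(45)/j(-35, -55) = 2171/809 - 136/(9*(-10 - 55)) = 2171*(1/809) - 136/9/(-65) = 2171/809 - 136/9*(-1/65) = 2171/809 + 136/585 = 1380059/473265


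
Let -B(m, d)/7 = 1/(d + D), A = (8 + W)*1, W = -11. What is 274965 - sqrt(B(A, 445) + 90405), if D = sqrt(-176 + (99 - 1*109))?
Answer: 274965 - sqrt(90405 - 7/(445 + I*sqrt(186))) ≈ 2.7466e+5 - 8.0094e-7*I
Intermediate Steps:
A = -3 (A = (8 - 11)*1 = -3*1 = -3)
D = I*sqrt(186) (D = sqrt(-176 + (99 - 109)) = sqrt(-176 - 10) = sqrt(-186) = I*sqrt(186) ≈ 13.638*I)
B(m, d) = -7/(d + I*sqrt(186))
274965 - sqrt(B(A, 445) + 90405) = 274965 - sqrt(-7/(445 + I*sqrt(186)) + 90405) = 274965 - sqrt(90405 - 7/(445 + I*sqrt(186)))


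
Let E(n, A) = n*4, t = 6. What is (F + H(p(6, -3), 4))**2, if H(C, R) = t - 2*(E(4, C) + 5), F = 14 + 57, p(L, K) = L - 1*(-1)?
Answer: 1225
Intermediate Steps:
E(n, A) = 4*n
p(L, K) = 1 + L (p(L, K) = L + 1 = 1 + L)
F = 71
H(C, R) = -36 (H(C, R) = 6 - 2*(4*4 + 5) = 6 - 2*(16 + 5) = 6 - 2*21 = 6 - 42 = -36)
(F + H(p(6, -3), 4))**2 = (71 - 36)**2 = 35**2 = 1225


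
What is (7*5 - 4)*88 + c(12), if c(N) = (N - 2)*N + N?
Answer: 2860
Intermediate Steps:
c(N) = N + N*(-2 + N) (c(N) = (-2 + N)*N + N = N*(-2 + N) + N = N + N*(-2 + N))
(7*5 - 4)*88 + c(12) = (7*5 - 4)*88 + 12*(-1 + 12) = (35 - 4)*88 + 12*11 = 31*88 + 132 = 2728 + 132 = 2860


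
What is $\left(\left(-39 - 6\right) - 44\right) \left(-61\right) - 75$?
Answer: $5354$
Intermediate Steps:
$\left(\left(-39 - 6\right) - 44\right) \left(-61\right) - 75 = \left(-45 - 44\right) \left(-61\right) - 75 = \left(-89\right) \left(-61\right) - 75 = 5429 - 75 = 5354$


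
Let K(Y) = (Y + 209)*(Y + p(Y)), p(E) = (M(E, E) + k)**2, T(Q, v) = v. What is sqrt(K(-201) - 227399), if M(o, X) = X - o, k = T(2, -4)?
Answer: 21*I*sqrt(519) ≈ 478.41*I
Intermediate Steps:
k = -4
p(E) = 16 (p(E) = ((E - E) - 4)**2 = (0 - 4)**2 = (-4)**2 = 16)
K(Y) = (16 + Y)*(209 + Y) (K(Y) = (Y + 209)*(Y + 16) = (209 + Y)*(16 + Y) = (16 + Y)*(209 + Y))
sqrt(K(-201) - 227399) = sqrt((3344 + (-201)**2 + 225*(-201)) - 227399) = sqrt((3344 + 40401 - 45225) - 227399) = sqrt(-1480 - 227399) = sqrt(-228879) = 21*I*sqrt(519)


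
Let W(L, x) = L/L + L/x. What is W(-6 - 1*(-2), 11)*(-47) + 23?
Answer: -76/11 ≈ -6.9091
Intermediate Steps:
W(L, x) = 1 + L/x
W(-6 - 1*(-2), 11)*(-47) + 23 = (((-6 - 1*(-2)) + 11)/11)*(-47) + 23 = (((-6 + 2) + 11)/11)*(-47) + 23 = ((-4 + 11)/11)*(-47) + 23 = ((1/11)*7)*(-47) + 23 = (7/11)*(-47) + 23 = -329/11 + 23 = -76/11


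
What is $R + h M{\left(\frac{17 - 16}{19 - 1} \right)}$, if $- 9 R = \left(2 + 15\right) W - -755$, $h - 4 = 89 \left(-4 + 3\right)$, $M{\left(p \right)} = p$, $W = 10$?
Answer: $- \frac{215}{2} \approx -107.5$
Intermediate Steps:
$h = -85$ ($h = 4 + 89 \left(-4 + 3\right) = 4 + 89 \left(-1\right) = 4 - 89 = -85$)
$R = - \frac{925}{9}$ ($R = - \frac{\left(2 + 15\right) 10 - -755}{9} = - \frac{17 \cdot 10 + 755}{9} = - \frac{170 + 755}{9} = \left(- \frac{1}{9}\right) 925 = - \frac{925}{9} \approx -102.78$)
$R + h M{\left(\frac{17 - 16}{19 - 1} \right)} = - \frac{925}{9} - 85 \frac{17 - 16}{19 - 1} = - \frac{925}{9} - 85 \cdot 1 \cdot \frac{1}{18} = - \frac{925}{9} - \frac{85}{18} = - \frac{215}{2}$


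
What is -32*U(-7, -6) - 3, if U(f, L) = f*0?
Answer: -3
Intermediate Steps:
U(f, L) = 0
-32*U(-7, -6) - 3 = -32*0 - 3 = 0 - 3 = -3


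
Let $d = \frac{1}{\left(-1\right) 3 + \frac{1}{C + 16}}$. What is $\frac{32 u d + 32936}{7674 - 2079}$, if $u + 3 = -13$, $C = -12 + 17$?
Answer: $\frac{1026392}{173445} \approx 5.9177$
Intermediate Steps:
$C = 5$
$d = - \frac{21}{62}$ ($d = \frac{1}{\left(-1\right) 3 + \frac{1}{5 + 16}} = \frac{1}{-3 + \frac{1}{21}} = \frac{1}{- \frac{62}{21}} = - \frac{21}{62} \approx -0.33871$)
$u = -16$ ($u = -3 - 13 = -16$)
$\frac{32 u d + 32936}{7674 - 2079} = \frac{32 \left(-16\right) \left(- \frac{21}{62}\right) + 32936}{7674 - 2079} = \frac{\left(-512\right) \left(- \frac{21}{62}\right) + 32936}{5595} = \left(\frac{5376}{31} + 32936\right) \frac{1}{5595} = \frac{1026392}{31} \cdot \frac{1}{5595} = \frac{1026392}{173445}$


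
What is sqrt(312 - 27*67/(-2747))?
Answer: sqrt(525579)/41 ≈ 17.682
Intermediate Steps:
sqrt(312 - 27*67/(-2747)) = sqrt(312 - 1809*(-1/2747)) = sqrt(312 + 27/41) = sqrt(12819/41) = sqrt(525579)/41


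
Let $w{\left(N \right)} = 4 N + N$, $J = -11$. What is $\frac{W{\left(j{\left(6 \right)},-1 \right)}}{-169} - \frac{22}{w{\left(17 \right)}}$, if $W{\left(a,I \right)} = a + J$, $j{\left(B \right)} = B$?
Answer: $- \frac{3293}{14365} \approx -0.22924$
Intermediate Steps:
$W{\left(a,I \right)} = -11 + a$ ($W{\left(a,I \right)} = a - 11 = -11 + a$)
$w{\left(N \right)} = 5 N$
$\frac{W{\left(j{\left(6 \right)},-1 \right)}}{-169} - \frac{22}{w{\left(17 \right)}} = \frac{-11 + 6}{-169} - \frac{22}{5 \cdot 17} = \left(-5\right) \left(- \frac{1}{169}\right) - \frac{22}{85} = \frac{5}{169} - \frac{22}{85} = - \frac{3293}{14365}$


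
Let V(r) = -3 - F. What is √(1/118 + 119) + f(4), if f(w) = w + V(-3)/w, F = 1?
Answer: 3 + √1657074/118 ≈ 13.909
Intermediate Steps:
V(r) = -4 (V(r) = -3 - 1*1 = -3 - 1 = -4)
f(w) = w - 4/w
√(1/118 + 119) + f(4) = √(1/118 + 119) + (4 - 4/4) = √(1/118 + 119) + (4 - 4*¼) = √(14043/118) + (4 - 1) = √1657074/118 + 3 = 3 + √1657074/118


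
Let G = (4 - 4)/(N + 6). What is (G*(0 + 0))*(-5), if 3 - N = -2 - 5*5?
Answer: 0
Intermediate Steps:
N = 30 (N = 3 - (-2 - 5*5) = 3 - (-2 - 25) = 3 - 1*(-27) = 3 + 27 = 30)
G = 0 (G = (4 - 4)/(30 + 6) = 0/36 = 0*(1/36) = 0)
(G*(0 + 0))*(-5) = (0*(0 + 0))*(-5) = (0*0)*(-5) = 0*(-5) = 0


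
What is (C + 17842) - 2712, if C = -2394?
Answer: 12736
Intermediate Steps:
(C + 17842) - 2712 = (-2394 + 17842) - 2712 = 15448 - 2712 = 12736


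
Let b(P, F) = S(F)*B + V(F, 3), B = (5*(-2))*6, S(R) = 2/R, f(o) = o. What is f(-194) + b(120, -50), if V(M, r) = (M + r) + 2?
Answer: -1183/5 ≈ -236.60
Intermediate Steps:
V(M, r) = 2 + M + r
B = -60 (B = -10*6 = -60)
b(P, F) = 5 + F - 120/F (b(P, F) = (2/F)*(-60) + (2 + F + 3) = -120/F + (5 + F) = 5 + F - 120/F)
f(-194) + b(120, -50) = -194 + (5 - 50 - 120/(-50)) = -194 + (5 - 50 - 120*(-1/50)) = -194 + (5 - 50 + 12/5) = -194 - 213/5 = -1183/5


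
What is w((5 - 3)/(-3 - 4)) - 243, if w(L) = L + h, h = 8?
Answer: -1647/7 ≈ -235.29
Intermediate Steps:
w(L) = 8 + L (w(L) = L + 8 = 8 + L)
w((5 - 3)/(-3 - 4)) - 243 = (8 + (5 - 3)/(-3 - 4)) - 243 = (8 + 2/(-7)) - 243 = (8 + 2*(-⅐)) - 243 = (8 - 2/7) - 243 = 54/7 - 243 = -1647/7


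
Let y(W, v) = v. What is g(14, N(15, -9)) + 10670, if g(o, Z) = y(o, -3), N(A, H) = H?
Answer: 10667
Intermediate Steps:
g(o, Z) = -3
g(14, N(15, -9)) + 10670 = -3 + 10670 = 10667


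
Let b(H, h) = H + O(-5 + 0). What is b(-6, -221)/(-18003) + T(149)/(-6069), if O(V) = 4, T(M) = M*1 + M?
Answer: -104956/2142357 ≈ -0.048991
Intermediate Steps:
T(M) = 2*M (T(M) = M + M = 2*M)
b(H, h) = 4 + H (b(H, h) = H + 4 = 4 + H)
b(-6, -221)/(-18003) + T(149)/(-6069) = (4 - 6)/(-18003) + (2*149)/(-6069) = -2*(-1/18003) + 298*(-1/6069) = 2/18003 - 298/6069 = -104956/2142357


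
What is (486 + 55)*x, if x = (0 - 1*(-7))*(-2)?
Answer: -7574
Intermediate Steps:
x = -14 (x = (0 + 7)*(-2) = 7*(-2) = -14)
(486 + 55)*x = (486 + 55)*(-14) = 541*(-14) = -7574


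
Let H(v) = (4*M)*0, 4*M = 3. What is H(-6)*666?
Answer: 0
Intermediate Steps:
M = 3/4 (M = (1/4)*3 = 3/4 ≈ 0.75000)
H(v) = 0 (H(v) = (4*(3/4))*0 = 3*0 = 0)
H(-6)*666 = 0*666 = 0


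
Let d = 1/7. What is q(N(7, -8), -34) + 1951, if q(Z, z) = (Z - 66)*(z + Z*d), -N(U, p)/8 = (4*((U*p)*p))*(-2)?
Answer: 116199523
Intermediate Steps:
d = ⅐ ≈ 0.14286
N(U, p) = 64*U*p² (N(U, p) = -8*4*((U*p)*p)*(-2) = -8*4*(U*p²)*(-2) = -8*4*U*p²*(-2) = -(-64)*U*p² = 64*U*p²)
q(Z, z) = (-66 + Z)*(z + Z/7) (q(Z, z) = (Z - 66)*(z + Z*(⅐)) = (-66 + Z)*(z + Z/7))
q(N(7, -8), -34) + 1951 = (-66*(-34) - 4224*7*(-8)²/7 + (64*7*(-8)²)²/7 + (64*7*(-8)²)*(-34)) + 1951 = (2244 - 4224*7*64/7 + (64*7*64)²/7 + (64*7*64)*(-34)) + 1951 = (2244 - 66/7*28672 + (⅐)*28672² + 28672*(-34)) + 1951 = (2244 - 270336 + (⅐)*822083584 - 974848) + 1951 = (2244 - 270336 + 117440512 - 974848) + 1951 = 116197572 + 1951 = 116199523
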